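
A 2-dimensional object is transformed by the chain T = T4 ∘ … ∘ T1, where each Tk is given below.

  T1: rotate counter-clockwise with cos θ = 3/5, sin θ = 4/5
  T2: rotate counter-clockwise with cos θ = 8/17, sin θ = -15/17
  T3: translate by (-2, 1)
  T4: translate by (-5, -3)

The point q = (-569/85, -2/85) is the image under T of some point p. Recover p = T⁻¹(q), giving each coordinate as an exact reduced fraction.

T1 = [3/5 -4/5 0; 4/5 3/5 0; 0 0 1]
T2·T1 = [84/85 13/85 0; -13/85 84/85 0; 0 0 1]
T3·…·T1 = [84/85 13/85 -2; -13/85 84/85 1; 0 0 1]
T4·…·T1 = [84/85 13/85 -7; -13/85 84/85 -2; 0 0 1]
det M = 1; M⁻¹ = [84/85 -13/85 562/85; 13/85 84/85 259/85; 0 0 1]
M⁻¹ · (-569/85, -2/85)ᵀ = (0, 2)ᵀ

p = (0, 2)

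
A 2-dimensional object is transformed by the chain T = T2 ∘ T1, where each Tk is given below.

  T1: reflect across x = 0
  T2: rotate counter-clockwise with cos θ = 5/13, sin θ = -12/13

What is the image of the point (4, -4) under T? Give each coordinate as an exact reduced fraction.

T(p) = (-68/13, 28/13)

T1 reflect across x = 0: (4, -4) → (-4, -4)
T2 rotate counter-clockwise with cos θ = 5/13, sin θ = -12/13: (-4, -4) → (-68/13, 28/13)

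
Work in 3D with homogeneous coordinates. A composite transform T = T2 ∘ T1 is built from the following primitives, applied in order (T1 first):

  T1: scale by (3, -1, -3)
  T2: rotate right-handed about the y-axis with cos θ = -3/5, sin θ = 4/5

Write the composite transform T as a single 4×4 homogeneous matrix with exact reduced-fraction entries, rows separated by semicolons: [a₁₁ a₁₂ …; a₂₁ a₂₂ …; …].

T1 = [3 0 0 0; 0 -1 0 0; 0 0 -3 0; 0 0 0 1]
T2·T1 = [-9/5 0 -12/5 0; 0 -1 0 0; -12/5 0 9/5 0; 0 0 0 1]

T = [-9/5 0 -12/5 0; 0 -1 0 0; -12/5 0 9/5 0; 0 0 0 1]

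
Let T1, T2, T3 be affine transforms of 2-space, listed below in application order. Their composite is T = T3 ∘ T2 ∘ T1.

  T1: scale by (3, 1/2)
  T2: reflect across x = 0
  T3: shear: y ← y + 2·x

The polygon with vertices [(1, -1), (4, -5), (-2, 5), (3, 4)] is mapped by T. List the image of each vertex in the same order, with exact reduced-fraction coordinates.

T1 scale by (3, 1/2): (1, -1) → (3, -1/2); (4, -5) → (12, -5/2); (-2, 5) → (-6, 5/2); (3, 4) → (9, 2)
T2 reflect across x = 0: (3, -1/2) → (-3, -1/2); (12, -5/2) → (-12, -5/2); (-6, 5/2) → (6, 5/2); (9, 2) → (-9, 2)
T3 shear: y ← y + 2·x: (-3, -1/2) → (-3, -13/2); (-12, -5/2) → (-12, -53/2); (6, 5/2) → (6, 29/2); (-9, 2) → (-9, -16)

image vertices: (-3, -13/2), (-12, -53/2), (6, 29/2), (-9, -16)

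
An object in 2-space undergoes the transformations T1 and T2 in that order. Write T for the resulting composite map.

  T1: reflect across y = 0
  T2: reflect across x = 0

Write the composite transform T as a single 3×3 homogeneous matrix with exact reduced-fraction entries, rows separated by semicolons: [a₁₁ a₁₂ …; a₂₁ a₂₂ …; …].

T = [-1 0 0; 0 -1 0; 0 0 1]

T1 = [1 0 0; 0 -1 0; 0 0 1]
T2·T1 = [-1 0 0; 0 -1 0; 0 0 1]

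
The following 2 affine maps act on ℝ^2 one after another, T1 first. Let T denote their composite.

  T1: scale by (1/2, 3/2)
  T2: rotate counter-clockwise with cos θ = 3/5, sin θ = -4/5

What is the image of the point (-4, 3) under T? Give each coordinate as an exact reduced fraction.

T1 scale by (1/2, 3/2): (-4, 3) → (-2, 9/2)
T2 rotate counter-clockwise with cos θ = 3/5, sin θ = -4/5: (-2, 9/2) → (12/5, 43/10)

T(p) = (12/5, 43/10)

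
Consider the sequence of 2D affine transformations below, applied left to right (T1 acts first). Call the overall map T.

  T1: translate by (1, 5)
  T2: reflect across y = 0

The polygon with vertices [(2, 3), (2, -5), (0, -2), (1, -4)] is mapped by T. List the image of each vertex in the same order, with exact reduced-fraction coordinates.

T1 translate by (1, 5): (2, 3) → (3, 8); (2, -5) → (3, 0); (0, -2) → (1, 3); (1, -4) → (2, 1)
T2 reflect across y = 0: (3, 8) → (3, -8); (3, 0) → (3, 0); (1, 3) → (1, -3); (2, 1) → (2, -1)

image vertices: (3, -8), (3, 0), (1, -3), (2, -1)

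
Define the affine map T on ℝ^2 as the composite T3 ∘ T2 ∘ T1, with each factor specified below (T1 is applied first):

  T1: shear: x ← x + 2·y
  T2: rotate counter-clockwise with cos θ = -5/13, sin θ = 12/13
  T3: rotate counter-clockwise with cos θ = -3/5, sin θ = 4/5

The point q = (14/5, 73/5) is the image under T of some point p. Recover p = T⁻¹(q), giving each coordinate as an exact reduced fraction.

p = (-4, -5)

T1 = [1 2 0; 0 1 0; 0 0 1]
T2·T1 = [-5/13 -22/13 0; 12/13 19/13 0; 0 0 1]
T3·…·T1 = [-33/65 -2/13 0; -56/65 -29/13 0; 0 0 1]
det M = 1; M⁻¹ = [-29/13 2/13 0; 56/65 -33/65 0; 0 0 1]
M⁻¹ · (14/5, 73/5)ᵀ = (-4, -5)ᵀ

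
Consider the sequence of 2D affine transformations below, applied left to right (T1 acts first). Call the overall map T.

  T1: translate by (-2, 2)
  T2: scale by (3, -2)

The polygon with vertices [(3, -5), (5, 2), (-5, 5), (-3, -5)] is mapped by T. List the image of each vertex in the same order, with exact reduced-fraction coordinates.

T1 translate by (-2, 2): (3, -5) → (1, -3); (5, 2) → (3, 4); (-5, 5) → (-7, 7); (-3, -5) → (-5, -3)
T2 scale by (3, -2): (1, -3) → (3, 6); (3, 4) → (9, -8); (-7, 7) → (-21, -14); (-5, -3) → (-15, 6)

image vertices: (3, 6), (9, -8), (-21, -14), (-15, 6)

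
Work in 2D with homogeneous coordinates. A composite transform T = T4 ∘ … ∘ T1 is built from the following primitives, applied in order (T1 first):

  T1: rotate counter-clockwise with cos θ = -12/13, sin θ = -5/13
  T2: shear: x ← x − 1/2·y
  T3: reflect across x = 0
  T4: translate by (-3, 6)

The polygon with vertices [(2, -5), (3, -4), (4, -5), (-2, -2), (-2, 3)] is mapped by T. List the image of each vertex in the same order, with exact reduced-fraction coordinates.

T1 rotate counter-clockwise with cos θ = -12/13, sin θ = -5/13: (2, -5) → (-49/13, 50/13); (3, -4) → (-56/13, 33/13); (4, -5) → (-73/13, 40/13); (-2, -2) → (14/13, 34/13); (-2, 3) → (3, -2)
T2 shear: x ← x − 1/2·y: (-49/13, 50/13) → (-74/13, 50/13); (-56/13, 33/13) → (-145/26, 33/13); (-73/13, 40/13) → (-93/13, 40/13); (14/13, 34/13) → (-3/13, 34/13); (3, -2) → (4, -2)
T3 reflect across x = 0: (-74/13, 50/13) → (74/13, 50/13); (-145/26, 33/13) → (145/26, 33/13); (-93/13, 40/13) → (93/13, 40/13); (-3/13, 34/13) → (3/13, 34/13); (4, -2) → (-4, -2)
T4 translate by (-3, 6): (74/13, 50/13) → (35/13, 128/13); (145/26, 33/13) → (67/26, 111/13); (93/13, 40/13) → (54/13, 118/13); (3/13, 34/13) → (-36/13, 112/13); (-4, -2) → (-7, 4)

image vertices: (35/13, 128/13), (67/26, 111/13), (54/13, 118/13), (-36/13, 112/13), (-7, 4)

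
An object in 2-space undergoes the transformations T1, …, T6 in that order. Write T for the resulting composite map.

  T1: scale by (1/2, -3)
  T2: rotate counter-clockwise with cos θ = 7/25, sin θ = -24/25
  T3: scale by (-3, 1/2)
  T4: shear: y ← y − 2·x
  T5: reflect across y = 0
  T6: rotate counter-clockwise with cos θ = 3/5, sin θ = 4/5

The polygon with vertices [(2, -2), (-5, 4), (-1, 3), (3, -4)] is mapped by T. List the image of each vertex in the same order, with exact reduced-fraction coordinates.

image vertices: (2301/125, -4557/125), (-9261/250, 9201/125), (-6789/250, 13323/250), (9147/250, -9027/125)

T1 scale by (1/2, -3): (2, -2) → (1, 6); (-5, 4) → (-5/2, -12); (-1, 3) → (-1/2, -9); (3, -4) → (3/2, 12)
T2 rotate counter-clockwise with cos θ = 7/25, sin θ = -24/25: (1, 6) → (151/25, 18/25); (-5/2, -12) → (-611/50, -24/25); (-1/2, -9) → (-439/50, -51/25); (3/2, 12) → (597/50, 48/25)
T3 scale by (-3, 1/2): (151/25, 18/25) → (-453/25, 9/25); (-611/50, -24/25) → (1833/50, -12/25); (-439/50, -51/25) → (1317/50, -51/50); (597/50, 48/25) → (-1791/50, 24/25)
T4 shear: y ← y − 2·x: (-453/25, 9/25) → (-453/25, 183/5); (1833/50, -12/25) → (1833/50, -369/5); (1317/50, -51/50) → (1317/50, -537/10); (-1791/50, 24/25) → (-1791/50, 363/5)
T5 reflect across y = 0: (-453/25, 183/5) → (-453/25, -183/5); (1833/50, -369/5) → (1833/50, 369/5); (1317/50, -537/10) → (1317/50, 537/10); (-1791/50, 363/5) → (-1791/50, -363/5)
T6 rotate counter-clockwise with cos θ = 3/5, sin θ = 4/5: (-453/25, -183/5) → (2301/125, -4557/125); (1833/50, 369/5) → (-9261/250, 9201/125); (1317/50, 537/10) → (-6789/250, 13323/250); (-1791/50, -363/5) → (9147/250, -9027/125)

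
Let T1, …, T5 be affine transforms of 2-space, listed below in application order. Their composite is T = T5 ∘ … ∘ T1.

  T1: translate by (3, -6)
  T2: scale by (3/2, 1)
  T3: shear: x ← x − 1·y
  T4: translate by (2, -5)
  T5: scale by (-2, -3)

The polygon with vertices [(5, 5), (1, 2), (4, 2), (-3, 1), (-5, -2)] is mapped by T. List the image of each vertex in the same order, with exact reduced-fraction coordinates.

image vertices: (-30, 18), (-24, 27), (-33, 27), (-14, 30), (-14, 39)

T1 translate by (3, -6): (5, 5) → (8, -1); (1, 2) → (4, -4); (4, 2) → (7, -4); (-3, 1) → (0, -5); (-5, -2) → (-2, -8)
T2 scale by (3/2, 1): (8, -1) → (12, -1); (4, -4) → (6, -4); (7, -4) → (21/2, -4); (0, -5) → (0, -5); (-2, -8) → (-3, -8)
T3 shear: x ← x − 1·y: (12, -1) → (13, -1); (6, -4) → (10, -4); (21/2, -4) → (29/2, -4); (0, -5) → (5, -5); (-3, -8) → (5, -8)
T4 translate by (2, -5): (13, -1) → (15, -6); (10, -4) → (12, -9); (29/2, -4) → (33/2, -9); (5, -5) → (7, -10); (5, -8) → (7, -13)
T5 scale by (-2, -3): (15, -6) → (-30, 18); (12, -9) → (-24, 27); (33/2, -9) → (-33, 27); (7, -10) → (-14, 30); (7, -13) → (-14, 39)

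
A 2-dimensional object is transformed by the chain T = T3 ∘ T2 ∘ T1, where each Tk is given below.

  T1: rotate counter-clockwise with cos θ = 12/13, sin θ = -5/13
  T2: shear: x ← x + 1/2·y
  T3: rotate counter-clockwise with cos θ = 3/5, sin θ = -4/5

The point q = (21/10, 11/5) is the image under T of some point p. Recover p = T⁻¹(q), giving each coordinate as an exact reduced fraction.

p = (-3, 2)

T1 = [12/13 5/13 0; -5/13 12/13 0; 0 0 1]
T2·T1 = [19/26 11/13 0; -5/13 12/13 0; 0 0 1]
T3·…·T1 = [17/130 81/65 0; -53/65 -8/65 0; 0 0 1]
det M = 1; M⁻¹ = [-8/65 -81/65 0; 53/65 17/130 0; 0 0 1]
M⁻¹ · (21/10, 11/5)ᵀ = (-3, 2)ᵀ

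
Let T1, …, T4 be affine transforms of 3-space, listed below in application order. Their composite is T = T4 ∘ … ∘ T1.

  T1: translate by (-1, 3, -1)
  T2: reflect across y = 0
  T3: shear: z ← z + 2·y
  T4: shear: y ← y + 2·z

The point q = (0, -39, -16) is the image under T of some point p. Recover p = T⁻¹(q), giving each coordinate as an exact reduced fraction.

T1 = [1 0 0 -1; 0 1 0 3; 0 0 1 -1; 0 0 0 1]
T2·T1 = [1 0 0 -1; 0 -1 0 -3; 0 0 1 -1; 0 0 0 1]
T3·…·T1 = [1 0 0 -1; 0 -1 0 -3; 0 -2 1 -7; 0 0 0 1]
T4·…·T1 = [1 0 0 -1; 0 -5 2 -17; 0 -2 1 -7; 0 0 0 1]
det M = -1; M⁻¹ = [1 0 0 1; 0 -1 2 -3; 0 -2 5 1; 0 0 0 1]
M⁻¹ · (0, -39, -16)ᵀ = (1, 4, -1)ᵀ

p = (1, 4, -1)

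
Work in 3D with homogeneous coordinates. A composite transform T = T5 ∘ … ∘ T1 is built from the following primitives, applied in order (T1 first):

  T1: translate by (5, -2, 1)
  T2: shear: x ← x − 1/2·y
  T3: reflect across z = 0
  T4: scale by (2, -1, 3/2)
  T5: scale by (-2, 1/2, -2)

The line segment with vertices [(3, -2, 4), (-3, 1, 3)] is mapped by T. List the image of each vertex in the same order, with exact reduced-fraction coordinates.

image vertices: (-40, 2, 15), (-10, 1/2, 12)

T1 translate by (5, -2, 1): (3, -2, 4) → (8, -4, 5); (-3, 1, 3) → (2, -1, 4)
T2 shear: x ← x − 1/2·y: (8, -4, 5) → (10, -4, 5); (2, -1, 4) → (5/2, -1, 4)
T3 reflect across z = 0: (10, -4, 5) → (10, -4, -5); (5/2, -1, 4) → (5/2, -1, -4)
T4 scale by (2, -1, 3/2): (10, -4, -5) → (20, 4, -15/2); (5/2, -1, -4) → (5, 1, -6)
T5 scale by (-2, 1/2, -2): (20, 4, -15/2) → (-40, 2, 15); (5, 1, -6) → (-10, 1/2, 12)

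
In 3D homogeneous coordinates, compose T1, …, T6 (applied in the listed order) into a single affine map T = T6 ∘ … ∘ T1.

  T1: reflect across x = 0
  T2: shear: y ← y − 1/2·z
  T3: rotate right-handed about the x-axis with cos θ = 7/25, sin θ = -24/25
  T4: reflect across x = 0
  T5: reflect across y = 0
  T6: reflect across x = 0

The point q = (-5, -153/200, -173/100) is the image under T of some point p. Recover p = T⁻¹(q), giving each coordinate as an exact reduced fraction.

p = (5, 2, 1/4)

T1 = [-1 0 0 0; 0 1 0 0; 0 0 1 0; 0 0 0 1]
T2·T1 = [-1 0 0 0; 0 1 -1/2 0; 0 0 1 0; 0 0 0 1]
T3·…·T1 = [-1 0 0 0; 0 7/25 41/50 0; 0 -24/25 19/25 0; 0 0 0 1]
T4·…·T1 = [1 0 0 0; 0 7/25 41/50 0; 0 -24/25 19/25 0; 0 0 0 1]
T5·…·T1 = [1 0 0 0; 0 -7/25 -41/50 0; 0 -24/25 19/25 0; 0 0 0 1]
T6·…·T1 = [-1 0 0 0; 0 -7/25 -41/50 0; 0 -24/25 19/25 0; 0 0 0 1]
det M = 1; M⁻¹ = [-1 0 0 0; 0 -19/25 -41/50 0; 0 -24/25 7/25 0; 0 0 0 1]
M⁻¹ · (-5, -153/200, -173/100)ᵀ = (5, 2, 1/4)ᵀ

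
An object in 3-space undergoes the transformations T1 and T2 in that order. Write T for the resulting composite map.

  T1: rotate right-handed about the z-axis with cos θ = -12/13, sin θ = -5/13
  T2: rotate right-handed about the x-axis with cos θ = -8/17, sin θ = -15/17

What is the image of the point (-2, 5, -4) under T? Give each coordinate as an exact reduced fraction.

T(p) = (49/13, -380/221, 1166/221)

T1 rotate right-handed about the z-axis with cos θ = -12/13, sin θ = -5/13: (-2, 5, -4) → (49/13, -50/13, -4)
T2 rotate right-handed about the x-axis with cos θ = -8/17, sin θ = -15/17: (49/13, -50/13, -4) → (49/13, -380/221, 1166/221)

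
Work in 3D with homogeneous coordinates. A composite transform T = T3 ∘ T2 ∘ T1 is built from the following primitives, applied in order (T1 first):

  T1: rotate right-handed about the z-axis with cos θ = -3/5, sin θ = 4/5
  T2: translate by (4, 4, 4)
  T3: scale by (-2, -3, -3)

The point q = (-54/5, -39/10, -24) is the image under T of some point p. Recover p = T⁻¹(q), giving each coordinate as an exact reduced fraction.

p = (-3, 1/2, 4)

T1 = [-3/5 -4/5 0 0; 4/5 -3/5 0 0; 0 0 1 0; 0 0 0 1]
T2·T1 = [-3/5 -4/5 0 4; 4/5 -3/5 0 4; 0 0 1 4; 0 0 0 1]
T3·…·T1 = [6/5 8/5 0 -8; -12/5 9/5 0 -12; 0 0 -3 -12; 0 0 0 1]
det M = -18; M⁻¹ = [3/10 -4/15 0 -4/5; 2/5 1/5 0 28/5; 0 0 -1/3 -4; 0 0 0 1]
M⁻¹ · (-54/5, -39/10, -24)ᵀ = (-3, 1/2, 4)ᵀ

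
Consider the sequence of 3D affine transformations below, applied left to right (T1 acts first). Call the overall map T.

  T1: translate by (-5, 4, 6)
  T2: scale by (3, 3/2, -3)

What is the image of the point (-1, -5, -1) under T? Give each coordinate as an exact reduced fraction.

T(p) = (-18, -3/2, -15)

T1 translate by (-5, 4, 6): (-1, -5, -1) → (-6, -1, 5)
T2 scale by (3, 3/2, -3): (-6, -1, 5) → (-18, -3/2, -15)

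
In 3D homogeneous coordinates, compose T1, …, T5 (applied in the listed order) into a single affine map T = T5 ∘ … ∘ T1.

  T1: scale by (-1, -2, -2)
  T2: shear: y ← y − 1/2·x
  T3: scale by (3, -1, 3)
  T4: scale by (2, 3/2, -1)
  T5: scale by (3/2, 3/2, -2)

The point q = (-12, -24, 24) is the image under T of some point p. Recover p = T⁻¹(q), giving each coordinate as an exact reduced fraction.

p = (4/3, -5, -2)

T1 = [-1 0 0 0; 0 -2 0 0; 0 0 -2 0; 0 0 0 1]
T2·T1 = [-1 0 0 0; 1/2 -2 0 0; 0 0 -2 0; 0 0 0 1]
T3·…·T1 = [-3 0 0 0; -1/2 2 0 0; 0 0 -6 0; 0 0 0 1]
T4·…·T1 = [-6 0 0 0; -3/4 3 0 0; 0 0 6 0; 0 0 0 1]
T5·…·T1 = [-9 0 0 0; -9/8 9/2 0 0; 0 0 -12 0; 0 0 0 1]
det M = 486; M⁻¹ = [-1/9 0 0 0; -1/36 2/9 0 0; 0 0 -1/12 0; 0 0 0 1]
M⁻¹ · (-12, -24, 24)ᵀ = (4/3, -5, -2)ᵀ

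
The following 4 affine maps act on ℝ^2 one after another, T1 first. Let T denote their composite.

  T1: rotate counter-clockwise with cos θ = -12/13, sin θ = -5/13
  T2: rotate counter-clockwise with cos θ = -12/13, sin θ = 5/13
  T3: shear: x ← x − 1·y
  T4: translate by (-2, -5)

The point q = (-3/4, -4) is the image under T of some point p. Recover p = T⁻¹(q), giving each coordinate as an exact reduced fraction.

p = (9/4, 1)

T1 = [-12/13 5/13 0; -5/13 -12/13 0; 0 0 1]
T2·T1 = [1 0 0; 0 1 0; 0 0 1]
T3·…·T1 = [1 -1 0; 0 1 0; 0 0 1]
T4·…·T1 = [1 -1 -2; 0 1 -5; 0 0 1]
det M = 1; M⁻¹ = [1 1 7; 0 1 5; 0 0 1]
M⁻¹ · (-3/4, -4)ᵀ = (9/4, 1)ᵀ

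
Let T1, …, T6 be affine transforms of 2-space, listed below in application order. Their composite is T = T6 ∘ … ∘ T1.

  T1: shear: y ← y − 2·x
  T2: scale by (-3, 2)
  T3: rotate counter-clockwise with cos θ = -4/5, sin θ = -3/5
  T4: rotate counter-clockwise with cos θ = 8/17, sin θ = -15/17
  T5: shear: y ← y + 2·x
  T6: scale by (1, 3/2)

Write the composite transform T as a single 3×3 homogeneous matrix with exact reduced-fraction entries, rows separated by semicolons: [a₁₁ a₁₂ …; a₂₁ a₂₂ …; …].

T = [75/17 -72/85 0; 285/17 -447/85 0; 0 0 1]

T1 = [1 0 0; -2 1 0; 0 0 1]
T2·T1 = [-3 0 0; -4 2 0; 0 0 1]
T3·…·T1 = [0 6/5 0; 5 -8/5 0; 0 0 1]
T4·…·T1 = [75/17 -72/85 0; 40/17 -154/85 0; 0 0 1]
T5·…·T1 = [75/17 -72/85 0; 190/17 -298/85 0; 0 0 1]
T6·…·T1 = [75/17 -72/85 0; 285/17 -447/85 0; 0 0 1]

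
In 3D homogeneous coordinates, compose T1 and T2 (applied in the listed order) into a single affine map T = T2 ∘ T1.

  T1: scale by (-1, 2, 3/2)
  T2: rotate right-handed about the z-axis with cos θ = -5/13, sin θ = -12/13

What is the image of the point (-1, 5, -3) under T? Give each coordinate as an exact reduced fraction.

T(p) = (115/13, -62/13, -9/2)

T1 scale by (-1, 2, 3/2): (-1, 5, -3) → (1, 10, -9/2)
T2 rotate right-handed about the z-axis with cos θ = -5/13, sin θ = -12/13: (1, 10, -9/2) → (115/13, -62/13, -9/2)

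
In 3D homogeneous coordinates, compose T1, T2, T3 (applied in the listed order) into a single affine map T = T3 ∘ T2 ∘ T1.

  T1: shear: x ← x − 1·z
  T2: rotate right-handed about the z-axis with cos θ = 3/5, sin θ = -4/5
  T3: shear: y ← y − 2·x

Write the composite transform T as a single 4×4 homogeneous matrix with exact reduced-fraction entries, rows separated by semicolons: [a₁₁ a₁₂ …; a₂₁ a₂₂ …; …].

T = [3/5 4/5 -3/5 0; -2 -1 2 0; 0 0 1 0; 0 0 0 1]

T1 = [1 0 -1 0; 0 1 0 0; 0 0 1 0; 0 0 0 1]
T2·T1 = [3/5 4/5 -3/5 0; -4/5 3/5 4/5 0; 0 0 1 0; 0 0 0 1]
T3·…·T1 = [3/5 4/5 -3/5 0; -2 -1 2 0; 0 0 1 0; 0 0 0 1]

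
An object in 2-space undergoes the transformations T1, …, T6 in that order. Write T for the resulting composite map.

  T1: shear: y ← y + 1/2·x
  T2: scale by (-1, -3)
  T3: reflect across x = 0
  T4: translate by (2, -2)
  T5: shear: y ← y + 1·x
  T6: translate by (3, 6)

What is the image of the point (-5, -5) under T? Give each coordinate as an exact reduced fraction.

T1 shear: y ← y + 1/2·x: (-5, -5) → (-5, -15/2)
T2 scale by (-1, -3): (-5, -15/2) → (5, 45/2)
T3 reflect across x = 0: (5, 45/2) → (-5, 45/2)
T4 translate by (2, -2): (-5, 45/2) → (-3, 41/2)
T5 shear: y ← y + 1·x: (-3, 41/2) → (-3, 35/2)
T6 translate by (3, 6): (-3, 35/2) → (0, 47/2)

T(p) = (0, 47/2)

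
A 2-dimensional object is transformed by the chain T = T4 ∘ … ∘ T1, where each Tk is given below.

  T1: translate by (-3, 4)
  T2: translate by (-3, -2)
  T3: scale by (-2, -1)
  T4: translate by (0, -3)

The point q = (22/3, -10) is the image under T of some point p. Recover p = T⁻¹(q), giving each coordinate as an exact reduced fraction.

p = (7/3, 5)

T1 = [1 0 -3; 0 1 4; 0 0 1]
T2·T1 = [1 0 -6; 0 1 2; 0 0 1]
T3·…·T1 = [-2 0 12; 0 -1 -2; 0 0 1]
T4·…·T1 = [-2 0 12; 0 -1 -5; 0 0 1]
det M = 2; M⁻¹ = [-1/2 0 6; 0 -1 -5; 0 0 1]
M⁻¹ · (22/3, -10)ᵀ = (7/3, 5)ᵀ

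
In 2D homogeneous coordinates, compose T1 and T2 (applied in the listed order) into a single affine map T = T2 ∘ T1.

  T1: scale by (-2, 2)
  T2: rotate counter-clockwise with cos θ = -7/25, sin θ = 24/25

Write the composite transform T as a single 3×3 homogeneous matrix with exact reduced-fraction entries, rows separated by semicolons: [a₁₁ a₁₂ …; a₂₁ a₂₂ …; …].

T1 = [-2 0 0; 0 2 0; 0 0 1]
T2·T1 = [14/25 -48/25 0; -48/25 -14/25 0; 0 0 1]

T = [14/25 -48/25 0; -48/25 -14/25 0; 0 0 1]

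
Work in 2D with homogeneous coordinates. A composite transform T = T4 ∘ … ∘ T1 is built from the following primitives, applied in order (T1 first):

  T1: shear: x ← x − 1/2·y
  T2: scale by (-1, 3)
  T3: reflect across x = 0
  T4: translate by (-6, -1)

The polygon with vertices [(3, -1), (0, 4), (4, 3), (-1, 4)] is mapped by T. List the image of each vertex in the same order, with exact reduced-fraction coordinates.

T1 shear: x ← x − 1/2·y: (3, -1) → (7/2, -1); (0, 4) → (-2, 4); (4, 3) → (5/2, 3); (-1, 4) → (-3, 4)
T2 scale by (-1, 3): (7/2, -1) → (-7/2, -3); (-2, 4) → (2, 12); (5/2, 3) → (-5/2, 9); (-3, 4) → (3, 12)
T3 reflect across x = 0: (-7/2, -3) → (7/2, -3); (2, 12) → (-2, 12); (-5/2, 9) → (5/2, 9); (3, 12) → (-3, 12)
T4 translate by (-6, -1): (7/2, -3) → (-5/2, -4); (-2, 12) → (-8, 11); (5/2, 9) → (-7/2, 8); (-3, 12) → (-9, 11)

image vertices: (-5/2, -4), (-8, 11), (-7/2, 8), (-9, 11)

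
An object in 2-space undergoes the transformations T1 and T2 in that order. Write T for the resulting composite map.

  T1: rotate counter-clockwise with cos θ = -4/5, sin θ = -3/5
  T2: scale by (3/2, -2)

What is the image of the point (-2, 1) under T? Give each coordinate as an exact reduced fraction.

T1 rotate counter-clockwise with cos θ = -4/5, sin θ = -3/5: (-2, 1) → (11/5, 2/5)
T2 scale by (3/2, -2): (11/5, 2/5) → (33/10, -4/5)

T(p) = (33/10, -4/5)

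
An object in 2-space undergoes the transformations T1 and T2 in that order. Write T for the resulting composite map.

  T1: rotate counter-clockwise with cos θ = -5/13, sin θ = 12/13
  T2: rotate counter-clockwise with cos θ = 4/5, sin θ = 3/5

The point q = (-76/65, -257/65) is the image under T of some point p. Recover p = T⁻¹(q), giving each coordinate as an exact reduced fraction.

p = (-1, 4)

T1 = [-5/13 -12/13 0; 12/13 -5/13 0; 0 0 1]
T2·T1 = [-56/65 -33/65 0; 33/65 -56/65 0; 0 0 1]
det M = 1; M⁻¹ = [-56/65 33/65 0; -33/65 -56/65 0; 0 0 1]
M⁻¹ · (-76/65, -257/65)ᵀ = (-1, 4)ᵀ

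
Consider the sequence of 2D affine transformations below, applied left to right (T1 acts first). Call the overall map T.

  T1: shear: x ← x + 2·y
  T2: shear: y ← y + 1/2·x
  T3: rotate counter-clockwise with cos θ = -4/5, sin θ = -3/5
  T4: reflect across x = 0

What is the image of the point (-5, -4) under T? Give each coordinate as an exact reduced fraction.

T(p) = (-41/10, 81/5)

T1 shear: x ← x + 2·y: (-5, -4) → (-13, -4)
T2 shear: y ← y + 1/2·x: (-13, -4) → (-13, -21/2)
T3 rotate counter-clockwise with cos θ = -4/5, sin θ = -3/5: (-13, -21/2) → (41/10, 81/5)
T4 reflect across x = 0: (41/10, 81/5) → (-41/10, 81/5)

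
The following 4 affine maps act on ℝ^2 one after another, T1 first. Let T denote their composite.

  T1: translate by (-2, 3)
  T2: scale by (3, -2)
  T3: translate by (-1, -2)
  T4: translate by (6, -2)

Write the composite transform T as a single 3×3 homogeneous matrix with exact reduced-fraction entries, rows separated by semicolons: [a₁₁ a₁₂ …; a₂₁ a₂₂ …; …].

T = [3 0 -1; 0 -2 -10; 0 0 1]

T1 = [1 0 -2; 0 1 3; 0 0 1]
T2·T1 = [3 0 -6; 0 -2 -6; 0 0 1]
T3·…·T1 = [3 0 -7; 0 -2 -8; 0 0 1]
T4·…·T1 = [3 0 -1; 0 -2 -10; 0 0 1]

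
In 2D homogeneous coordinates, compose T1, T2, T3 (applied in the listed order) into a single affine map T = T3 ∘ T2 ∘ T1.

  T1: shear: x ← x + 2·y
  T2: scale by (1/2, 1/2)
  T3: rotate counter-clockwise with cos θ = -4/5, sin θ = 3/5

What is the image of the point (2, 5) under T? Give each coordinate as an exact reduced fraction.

T1 shear: x ← x + 2·y: (2, 5) → (12, 5)
T2 scale by (1/2, 1/2): (12, 5) → (6, 5/2)
T3 rotate counter-clockwise with cos θ = -4/5, sin θ = 3/5: (6, 5/2) → (-63/10, 8/5)

T(p) = (-63/10, 8/5)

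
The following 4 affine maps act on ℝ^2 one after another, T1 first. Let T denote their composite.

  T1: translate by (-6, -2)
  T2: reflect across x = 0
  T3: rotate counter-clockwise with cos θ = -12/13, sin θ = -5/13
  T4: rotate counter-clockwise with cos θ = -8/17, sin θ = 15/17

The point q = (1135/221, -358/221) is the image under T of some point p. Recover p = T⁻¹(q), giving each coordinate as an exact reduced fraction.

T1 = [1 0 -6; 0 1 -2; 0 0 1]
T2·T1 = [-1 0 6; 0 1 -2; 0 0 1]
T3·…·T1 = [12/13 5/13 -82/13; 5/13 -12/13 -6/13; 0 0 1]
T4·…·T1 = [-171/221 140/221 746/221; 140/221 171/221 -1182/221; 0 0 1]
det M = -1; M⁻¹ = [-171/221 140/221 6; 140/221 171/221 2; 0 0 1]
M⁻¹ · (1135/221, -358/221)ᵀ = (1, 4)ᵀ

p = (1, 4)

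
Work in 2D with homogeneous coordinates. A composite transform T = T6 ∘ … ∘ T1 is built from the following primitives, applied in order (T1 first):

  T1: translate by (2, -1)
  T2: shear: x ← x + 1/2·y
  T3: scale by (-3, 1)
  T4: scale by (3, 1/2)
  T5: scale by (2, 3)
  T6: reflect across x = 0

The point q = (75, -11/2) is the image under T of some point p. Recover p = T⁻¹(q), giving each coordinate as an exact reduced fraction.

p = (4, -8/3)

T1 = [1 0 2; 0 1 -1; 0 0 1]
T2·T1 = [1 1/2 3/2; 0 1 -1; 0 0 1]
T3·…·T1 = [-3 -3/2 -9/2; 0 1 -1; 0 0 1]
T4·…·T1 = [-9 -9/2 -27/2; 0 1/2 -1/2; 0 0 1]
T5·…·T1 = [-18 -9 -27; 0 3/2 -3/2; 0 0 1]
T6·…·T1 = [18 9 27; 0 3/2 -3/2; 0 0 1]
det M = 27; M⁻¹ = [1/18 -1/3 -2; 0 2/3 1; 0 0 1]
M⁻¹ · (75, -11/2)ᵀ = (4, -8/3)ᵀ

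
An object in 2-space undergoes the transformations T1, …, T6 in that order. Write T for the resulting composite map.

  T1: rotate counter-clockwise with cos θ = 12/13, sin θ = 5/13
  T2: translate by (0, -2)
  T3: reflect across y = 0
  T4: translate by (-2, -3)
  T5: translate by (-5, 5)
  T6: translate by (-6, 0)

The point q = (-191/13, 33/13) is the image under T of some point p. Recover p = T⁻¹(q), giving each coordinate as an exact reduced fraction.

p = (-1, 2)

T1 = [12/13 -5/13 0; 5/13 12/13 0; 0 0 1]
T2·T1 = [12/13 -5/13 0; 5/13 12/13 -2; 0 0 1]
T3·…·T1 = [12/13 -5/13 0; -5/13 -12/13 2; 0 0 1]
T4·…·T1 = [12/13 -5/13 -2; -5/13 -12/13 -1; 0 0 1]
T5·…·T1 = [12/13 -5/13 -7; -5/13 -12/13 4; 0 0 1]
T6·…·T1 = [12/13 -5/13 -13; -5/13 -12/13 4; 0 0 1]
det M = -1; M⁻¹ = [12/13 -5/13 176/13; -5/13 -12/13 -17/13; 0 0 1]
M⁻¹ · (-191/13, 33/13)ᵀ = (-1, 2)ᵀ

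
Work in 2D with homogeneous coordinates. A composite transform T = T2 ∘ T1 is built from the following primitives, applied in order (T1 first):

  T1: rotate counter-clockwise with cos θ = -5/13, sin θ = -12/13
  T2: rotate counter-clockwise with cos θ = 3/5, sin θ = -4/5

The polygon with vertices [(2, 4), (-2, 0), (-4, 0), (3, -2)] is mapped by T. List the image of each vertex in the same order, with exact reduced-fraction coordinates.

T1 rotate counter-clockwise with cos θ = -5/13, sin θ = -12/13: (2, 4) → (38/13, -44/13); (-2, 0) → (10/13, 24/13); (-4, 0) → (20/13, 48/13); (3, -2) → (-3, -2)
T2 rotate counter-clockwise with cos θ = 3/5, sin θ = -4/5: (38/13, -44/13) → (-62/65, -284/65); (10/13, 24/13) → (126/65, 32/65); (20/13, 48/13) → (252/65, 64/65); (-3, -2) → (-17/5, 6/5)

image vertices: (-62/65, -284/65), (126/65, 32/65), (252/65, 64/65), (-17/5, 6/5)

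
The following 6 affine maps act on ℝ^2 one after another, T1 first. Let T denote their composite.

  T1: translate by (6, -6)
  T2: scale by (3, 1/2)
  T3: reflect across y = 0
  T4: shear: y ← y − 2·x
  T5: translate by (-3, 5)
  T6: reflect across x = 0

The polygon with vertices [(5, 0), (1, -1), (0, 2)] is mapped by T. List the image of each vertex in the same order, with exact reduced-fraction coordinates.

T1 translate by (6, -6): (5, 0) → (11, -6); (1, -1) → (7, -7); (0, 2) → (6, -4)
T2 scale by (3, 1/2): (11, -6) → (33, -3); (7, -7) → (21, -7/2); (6, -4) → (18, -2)
T3 reflect across y = 0: (33, -3) → (33, 3); (21, -7/2) → (21, 7/2); (18, -2) → (18, 2)
T4 shear: y ← y − 2·x: (33, 3) → (33, -63); (21, 7/2) → (21, -77/2); (18, 2) → (18, -34)
T5 translate by (-3, 5): (33, -63) → (30, -58); (21, -77/2) → (18, -67/2); (18, -34) → (15, -29)
T6 reflect across x = 0: (30, -58) → (-30, -58); (18, -67/2) → (-18, -67/2); (15, -29) → (-15, -29)

image vertices: (-30, -58), (-18, -67/2), (-15, -29)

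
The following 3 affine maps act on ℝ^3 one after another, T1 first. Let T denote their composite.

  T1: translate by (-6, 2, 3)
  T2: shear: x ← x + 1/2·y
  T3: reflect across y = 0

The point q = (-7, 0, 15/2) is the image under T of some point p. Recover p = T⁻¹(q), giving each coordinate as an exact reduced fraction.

T1 = [1 0 0 -6; 0 1 0 2; 0 0 1 3; 0 0 0 1]
T2·T1 = [1 1/2 0 -5; 0 1 0 2; 0 0 1 3; 0 0 0 1]
T3·…·T1 = [1 1/2 0 -5; 0 -1 0 -2; 0 0 1 3; 0 0 0 1]
det M = -1; M⁻¹ = [1 1/2 0 6; 0 -1 0 -2; 0 0 1 -3; 0 0 0 1]
M⁻¹ · (-7, 0, 15/2)ᵀ = (-1, -2, 9/2)ᵀ

p = (-1, -2, 9/2)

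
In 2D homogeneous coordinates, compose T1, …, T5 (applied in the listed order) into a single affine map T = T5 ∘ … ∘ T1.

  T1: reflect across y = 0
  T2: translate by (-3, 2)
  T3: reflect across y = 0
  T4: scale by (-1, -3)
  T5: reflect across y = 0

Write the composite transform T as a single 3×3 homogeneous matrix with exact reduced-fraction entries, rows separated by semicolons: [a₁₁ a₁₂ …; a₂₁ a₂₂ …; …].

T = [-1 0 3; 0 3 -6; 0 0 1]

T1 = [1 0 0; 0 -1 0; 0 0 1]
T2·T1 = [1 0 -3; 0 -1 2; 0 0 1]
T3·…·T1 = [1 0 -3; 0 1 -2; 0 0 1]
T4·…·T1 = [-1 0 3; 0 -3 6; 0 0 1]
T5·…·T1 = [-1 0 3; 0 3 -6; 0 0 1]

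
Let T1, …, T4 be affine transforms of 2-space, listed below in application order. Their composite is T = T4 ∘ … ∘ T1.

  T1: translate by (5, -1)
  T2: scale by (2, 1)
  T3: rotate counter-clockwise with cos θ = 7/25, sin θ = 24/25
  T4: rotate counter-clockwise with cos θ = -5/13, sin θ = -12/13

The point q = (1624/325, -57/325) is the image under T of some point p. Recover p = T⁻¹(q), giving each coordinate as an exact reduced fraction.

T1 = [1 0 5; 0 1 -1; 0 0 1]
T2·T1 = [2 0 10; 0 1 -1; 0 0 1]
T3·…·T1 = [14/25 -24/25 94/25; 48/25 7/25 233/25; 0 0 1]
T4·…·T1 = [506/325 204/325 2326/325; -408/325 253/325 -2293/325; 0 0 1]
det M = 2; M⁻¹ = [253/650 -102/325 -5; 204/325 253/325 1; 0 0 1]
M⁻¹ · (1624/325, -57/325)ᵀ = (-3, 4)ᵀ

p = (-3, 4)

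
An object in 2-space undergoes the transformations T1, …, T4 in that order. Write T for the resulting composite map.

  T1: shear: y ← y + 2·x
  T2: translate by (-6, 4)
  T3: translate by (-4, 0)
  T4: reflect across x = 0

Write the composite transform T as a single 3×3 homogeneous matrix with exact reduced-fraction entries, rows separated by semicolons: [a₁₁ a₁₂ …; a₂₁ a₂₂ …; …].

T1 = [1 0 0; 2 1 0; 0 0 1]
T2·T1 = [1 0 -6; 2 1 4; 0 0 1]
T3·…·T1 = [1 0 -10; 2 1 4; 0 0 1]
T4·…·T1 = [-1 0 10; 2 1 4; 0 0 1]

T = [-1 0 10; 2 1 4; 0 0 1]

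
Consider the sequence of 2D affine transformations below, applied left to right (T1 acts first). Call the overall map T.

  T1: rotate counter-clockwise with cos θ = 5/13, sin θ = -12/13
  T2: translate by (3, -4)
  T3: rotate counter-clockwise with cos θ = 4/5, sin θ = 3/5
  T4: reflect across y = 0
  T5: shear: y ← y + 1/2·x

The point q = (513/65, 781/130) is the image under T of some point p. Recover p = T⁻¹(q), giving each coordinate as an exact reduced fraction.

p = (3, 1)

T1 = [5/13 12/13 0; -12/13 5/13 0; 0 0 1]
T2·T1 = [5/13 12/13 3; -12/13 5/13 -4; 0 0 1]
T3·…·T1 = [56/65 33/65 24/5; -33/65 56/65 -7/5; 0 0 1]
T4·…·T1 = [56/65 33/65 24/5; 33/65 -56/65 7/5; 0 0 1]
T5·…·T1 = [56/65 33/65 24/5; 61/65 -79/130 19/5; 0 0 1]
det M = -1; M⁻¹ = [79/130 33/65 -63/13; 61/65 -56/65 -16/13; 0 0 1]
M⁻¹ · (513/65, 781/130)ᵀ = (3, 1)ᵀ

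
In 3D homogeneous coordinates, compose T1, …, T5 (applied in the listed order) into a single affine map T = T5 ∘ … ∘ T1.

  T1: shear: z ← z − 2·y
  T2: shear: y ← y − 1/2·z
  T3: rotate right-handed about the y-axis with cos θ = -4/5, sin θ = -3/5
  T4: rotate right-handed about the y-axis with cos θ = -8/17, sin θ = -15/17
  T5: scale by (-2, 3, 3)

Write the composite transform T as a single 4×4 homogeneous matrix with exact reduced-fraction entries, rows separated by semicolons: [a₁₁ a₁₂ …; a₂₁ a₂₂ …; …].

T = [26/85 336/85 -168/85 0; 0 6 -3/2 0; -252/85 78/85 -39/85 0; 0 0 0 1]

T1 = [1 0 0 0; 0 1 0 0; 0 -2 1 0; 0 0 0 1]
T2·T1 = [1 0 0 0; 0 2 -1/2 0; 0 -2 1 0; 0 0 0 1]
T3·…·T1 = [-4/5 6/5 -3/5 0; 0 2 -1/2 0; 3/5 8/5 -4/5 0; 0 0 0 1]
T4·…·T1 = [-13/85 -168/85 84/85 0; 0 2 -1/2 0; -84/85 26/85 -13/85 0; 0 0 0 1]
T5·…·T1 = [26/85 336/85 -168/85 0; 0 6 -3/2 0; -252/85 78/85 -39/85 0; 0 0 0 1]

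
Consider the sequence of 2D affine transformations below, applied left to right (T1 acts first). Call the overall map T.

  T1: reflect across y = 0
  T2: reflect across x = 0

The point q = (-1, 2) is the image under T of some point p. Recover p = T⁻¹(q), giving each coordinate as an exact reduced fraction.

T1 = [1 0 0; 0 -1 0; 0 0 1]
T2·T1 = [-1 0 0; 0 -1 0; 0 0 1]
det M = 1; M⁻¹ = [-1 0 0; 0 -1 0; 0 0 1]
M⁻¹ · (-1, 2)ᵀ = (1, -2)ᵀ

p = (1, -2)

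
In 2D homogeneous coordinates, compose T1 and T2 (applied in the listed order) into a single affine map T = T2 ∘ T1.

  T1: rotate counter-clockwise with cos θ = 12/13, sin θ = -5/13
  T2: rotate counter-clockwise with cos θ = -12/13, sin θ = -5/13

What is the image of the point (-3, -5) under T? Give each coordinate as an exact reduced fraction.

T(p) = (3, 5)

T1 rotate counter-clockwise with cos θ = 12/13, sin θ = -5/13: (-3, -5) → (-61/13, -45/13)
T2 rotate counter-clockwise with cos θ = -12/13, sin θ = -5/13: (-61/13, -45/13) → (3, 5)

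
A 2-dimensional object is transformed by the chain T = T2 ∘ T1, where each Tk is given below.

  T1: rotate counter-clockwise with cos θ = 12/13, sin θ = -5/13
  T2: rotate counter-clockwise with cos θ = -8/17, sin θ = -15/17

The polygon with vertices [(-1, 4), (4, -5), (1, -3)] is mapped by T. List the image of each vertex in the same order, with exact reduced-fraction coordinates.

image vertices: (43/13, -32/13), (-1384/221, 295/221), (-591/221, 373/221)

T1 rotate counter-clockwise with cos θ = 12/13, sin θ = -5/13: (-1, 4) → (8/13, 53/13); (4, -5) → (23/13, -80/13); (1, -3) → (-3/13, -41/13)
T2 rotate counter-clockwise with cos θ = -8/17, sin θ = -15/17: (8/13, 53/13) → (43/13, -32/13); (23/13, -80/13) → (-1384/221, 295/221); (-3/13, -41/13) → (-591/221, 373/221)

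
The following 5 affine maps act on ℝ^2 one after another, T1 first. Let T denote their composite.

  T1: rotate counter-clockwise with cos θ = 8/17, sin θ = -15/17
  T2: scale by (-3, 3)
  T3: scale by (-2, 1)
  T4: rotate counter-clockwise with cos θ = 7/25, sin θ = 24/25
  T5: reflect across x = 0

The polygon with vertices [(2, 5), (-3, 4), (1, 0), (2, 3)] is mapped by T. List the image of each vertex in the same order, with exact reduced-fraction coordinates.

T1 rotate counter-clockwise with cos θ = 8/17, sin θ = -15/17: (2, 5) → (91/17, 10/17); (-3, 4) → (36/17, 77/17); (1, 0) → (8/17, -15/17); (2, 3) → (61/17, -6/17)
T2 scale by (-3, 3): (91/17, 10/17) → (-273/17, 30/17); (36/17, 77/17) → (-108/17, 231/17); (8/17, -15/17) → (-24/17, -45/17); (61/17, -6/17) → (-183/17, -18/17)
T3 scale by (-2, 1): (-273/17, 30/17) → (546/17, 30/17); (-108/17, 231/17) → (216/17, 231/17); (-24/17, -45/17) → (48/17, -45/17); (-183/17, -18/17) → (366/17, -18/17)
T4 rotate counter-clockwise with cos θ = 7/25, sin θ = 24/25: (546/17, 30/17) → (3102/425, 13314/425); (216/17, 231/17) → (-4032/425, 6801/425); (48/17, -45/17) → (1416/425, 837/425); (366/17, -18/17) → (2994/425, 8658/425)
T5 reflect across x = 0: (3102/425, 13314/425) → (-3102/425, 13314/425); (-4032/425, 6801/425) → (4032/425, 6801/425); (1416/425, 837/425) → (-1416/425, 837/425); (2994/425, 8658/425) → (-2994/425, 8658/425)

image vertices: (-3102/425, 13314/425), (4032/425, 6801/425), (-1416/425, 837/425), (-2994/425, 8658/425)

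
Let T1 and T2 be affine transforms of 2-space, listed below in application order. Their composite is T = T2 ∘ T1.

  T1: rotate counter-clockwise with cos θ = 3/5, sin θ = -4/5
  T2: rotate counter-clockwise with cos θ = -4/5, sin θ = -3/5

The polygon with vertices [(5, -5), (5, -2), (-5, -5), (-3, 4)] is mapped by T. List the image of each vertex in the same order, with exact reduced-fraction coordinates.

T1 rotate counter-clockwise with cos θ = 3/5, sin θ = -4/5: (5, -5) → (-1, -7); (5, -2) → (7/5, -26/5); (-5, -5) → (-7, 1); (-3, 4) → (7/5, 24/5)
T2 rotate counter-clockwise with cos θ = -4/5, sin θ = -3/5: (-1, -7) → (-17/5, 31/5); (7/5, -26/5) → (-106/25, 83/25); (-7, 1) → (31/5, 17/5); (7/5, 24/5) → (44/25, -117/25)

image vertices: (-17/5, 31/5), (-106/25, 83/25), (31/5, 17/5), (44/25, -117/25)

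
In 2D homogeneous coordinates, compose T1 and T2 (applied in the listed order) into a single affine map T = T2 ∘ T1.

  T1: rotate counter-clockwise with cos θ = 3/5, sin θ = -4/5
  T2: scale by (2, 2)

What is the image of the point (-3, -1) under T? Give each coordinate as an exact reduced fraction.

T(p) = (-26/5, 18/5)

T1 rotate counter-clockwise with cos θ = 3/5, sin θ = -4/5: (-3, -1) → (-13/5, 9/5)
T2 scale by (2, 2): (-13/5, 9/5) → (-26/5, 18/5)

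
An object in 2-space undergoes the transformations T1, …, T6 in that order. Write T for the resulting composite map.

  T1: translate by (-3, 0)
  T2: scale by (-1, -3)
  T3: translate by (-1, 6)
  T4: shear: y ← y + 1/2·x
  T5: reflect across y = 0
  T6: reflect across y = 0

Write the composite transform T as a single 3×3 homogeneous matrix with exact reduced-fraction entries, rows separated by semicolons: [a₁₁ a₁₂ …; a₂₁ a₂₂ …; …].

T = [-1 0 2; -1/2 -3 7; 0 0 1]

T1 = [1 0 -3; 0 1 0; 0 0 1]
T2·T1 = [-1 0 3; 0 -3 0; 0 0 1]
T3·…·T1 = [-1 0 2; 0 -3 6; 0 0 1]
T4·…·T1 = [-1 0 2; -1/2 -3 7; 0 0 1]
T5·…·T1 = [-1 0 2; 1/2 3 -7; 0 0 1]
T6·…·T1 = [-1 0 2; -1/2 -3 7; 0 0 1]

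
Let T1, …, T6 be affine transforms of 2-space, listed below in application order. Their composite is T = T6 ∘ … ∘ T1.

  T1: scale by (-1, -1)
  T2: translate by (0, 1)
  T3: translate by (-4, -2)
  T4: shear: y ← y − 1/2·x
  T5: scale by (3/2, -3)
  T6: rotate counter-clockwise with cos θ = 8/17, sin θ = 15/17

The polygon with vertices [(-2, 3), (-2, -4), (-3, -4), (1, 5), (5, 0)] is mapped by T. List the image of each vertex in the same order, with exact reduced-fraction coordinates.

image vertices: (-159/17, 27/17), (156/17, -141/17), (291/34, -213/34), (-435/34, -57/34), (99/34, -573/34)

T1 scale by (-1, -1): (-2, 3) → (2, -3); (-2, -4) → (2, 4); (-3, -4) → (3, 4); (1, 5) → (-1, -5); (5, 0) → (-5, 0)
T2 translate by (0, 1): (2, -3) → (2, -2); (2, 4) → (2, 5); (3, 4) → (3, 5); (-1, -5) → (-1, -4); (-5, 0) → (-5, 1)
T3 translate by (-4, -2): (2, -2) → (-2, -4); (2, 5) → (-2, 3); (3, 5) → (-1, 3); (-1, -4) → (-5, -6); (-5, 1) → (-9, -1)
T4 shear: y ← y − 1/2·x: (-2, -4) → (-2, -3); (-2, 3) → (-2, 4); (-1, 3) → (-1, 7/2); (-5, -6) → (-5, -7/2); (-9, -1) → (-9, 7/2)
T5 scale by (3/2, -3): (-2, -3) → (-3, 9); (-2, 4) → (-3, -12); (-1, 7/2) → (-3/2, -21/2); (-5, -7/2) → (-15/2, 21/2); (-9, 7/2) → (-27/2, -21/2)
T6 rotate counter-clockwise with cos θ = 8/17, sin θ = 15/17: (-3, 9) → (-159/17, 27/17); (-3, -12) → (156/17, -141/17); (-3/2, -21/2) → (291/34, -213/34); (-15/2, 21/2) → (-435/34, -57/34); (-27/2, -21/2) → (99/34, -573/34)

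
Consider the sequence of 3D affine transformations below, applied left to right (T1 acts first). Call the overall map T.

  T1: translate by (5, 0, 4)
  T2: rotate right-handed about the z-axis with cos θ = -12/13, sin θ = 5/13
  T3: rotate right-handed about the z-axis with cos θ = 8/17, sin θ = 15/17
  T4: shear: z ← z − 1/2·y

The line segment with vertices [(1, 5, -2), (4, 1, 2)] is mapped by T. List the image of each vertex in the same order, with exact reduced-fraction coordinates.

T1 translate by (5, 0, 4): (1, 5, -2) → (6, 5, 2); (4, 1, 2) → (9, 1, 6)
T2 rotate right-handed about the z-axis with cos θ = -12/13, sin θ = 5/13: (6, 5, 2) → (-97/13, -30/13, 2); (9, 1, 6) → (-113/13, 33/13, 6)
T3 rotate right-handed about the z-axis with cos θ = 8/17, sin θ = 15/17: (-97/13, -30/13, 2) → (-326/221, -1695/221, 2); (-113/13, 33/13, 6) → (-1399/221, -1431/221, 6)
T4 shear: z ← z − 1/2·y: (-326/221, -1695/221, 2) → (-326/221, -1695/221, 2579/442); (-1399/221, -1431/221, 6) → (-1399/221, -1431/221, 4083/442)

image vertices: (-326/221, -1695/221, 2579/442), (-1399/221, -1431/221, 4083/442)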